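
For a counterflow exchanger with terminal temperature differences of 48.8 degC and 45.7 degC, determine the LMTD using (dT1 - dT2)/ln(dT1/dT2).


LMTD = (dT1 - dT2) / ln(dT1/dT2)
= (48.8 - 45.7) / ln(48.8 / 45.7) = 3.1 / 0.065632 = 47.23

47.23 degC


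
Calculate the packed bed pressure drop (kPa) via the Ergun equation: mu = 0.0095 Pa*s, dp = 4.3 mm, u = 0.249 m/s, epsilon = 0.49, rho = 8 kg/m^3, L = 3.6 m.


dp = 4.3 mm = 0.0043 m
Viscous term = 150*0.0095*0.249*(1-0.49)^2 / (0.0043^2*0.49^3) = 42425.7
Inertial term = 1.75*8*0.249^2*(1-0.49) / (0.0043*0.49^3) = 875.065
dP/L = 42425.7 + 875.065 = 43300.8 Pa/m
dP = 43300.8 * 3.6 / 1000 = 155.9 kPa

155.9 kPa


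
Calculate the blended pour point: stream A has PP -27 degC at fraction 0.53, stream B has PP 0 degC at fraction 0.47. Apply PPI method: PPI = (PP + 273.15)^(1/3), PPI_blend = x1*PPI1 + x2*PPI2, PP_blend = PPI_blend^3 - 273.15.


PPI_1 = (-27 + 273.15)^(1/3) = 6.2671
PPI_2 = (0 + 273.15)^(1/3) = 6.488342
PPI_blend = 0.53 * 6.2671 + 0.47 * 6.488342 = 6.371084
PP_blend = 6.371084^3 - 273.15 = 258.6068 - 273.15 = -14.54

-14.54 degC


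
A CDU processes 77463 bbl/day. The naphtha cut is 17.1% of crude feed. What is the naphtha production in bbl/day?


Crude throughput = 77463 bbl/day
Fraction yield = 17.1%
yield = throughput * fraction / 100
yield = 77463 * 17.1 / 100 = 13246.173

13246.173 bbl/day


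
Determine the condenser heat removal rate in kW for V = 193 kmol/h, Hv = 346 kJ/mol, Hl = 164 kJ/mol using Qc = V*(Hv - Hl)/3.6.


Qc = 193 * (346 - 164) / 3.6 = 193 * 182 / 3.6 = 9757

9757 kW


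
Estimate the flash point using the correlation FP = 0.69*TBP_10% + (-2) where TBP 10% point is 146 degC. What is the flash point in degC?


FP = 0.69 * 146 + (-2) = 98.74

98.74 degC


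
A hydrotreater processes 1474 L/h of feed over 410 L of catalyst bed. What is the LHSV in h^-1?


LHSV = volumetric feed rate / catalyst volume
= 1474 L/h / 410 L
= 3.595 h^-1

3.595 h^-1


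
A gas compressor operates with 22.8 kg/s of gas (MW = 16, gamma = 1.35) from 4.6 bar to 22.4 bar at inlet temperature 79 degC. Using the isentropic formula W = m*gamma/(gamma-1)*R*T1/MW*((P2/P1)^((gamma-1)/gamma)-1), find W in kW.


Isentropic work: W = m*(gamma/(gamma-1))*(R*T1/MW)*((P2/P1)^((gamma-1)/gamma) - 1)
T1 = 79 + 273.15 = 352.15 K
Pressure ratio = 22.4 / 4.6 = 4.86957
Exponent = (1.35 - 1)/1.35 = 0.259259
(P2/P1)^exp - 1 = 4.86957^0.259259 - 1 = 0.507433
W = 22.8 * 1.35 / 0.35 * 8.314 * 352.15 / 16 * 0.507433 = 8166

8166 kW


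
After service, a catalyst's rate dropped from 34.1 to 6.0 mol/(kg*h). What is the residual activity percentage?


Activity (%) = (rate_used / rate_fresh) * 100
rate_used = 6.0, rate_fresh = 34.1
= (6.0 / 34.1) * 100
= 0.1760 * 100 = 17.60

17.60 %


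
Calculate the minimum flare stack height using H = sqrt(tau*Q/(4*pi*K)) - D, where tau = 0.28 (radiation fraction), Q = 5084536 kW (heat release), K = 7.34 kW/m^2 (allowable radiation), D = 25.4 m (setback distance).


tau*Q/(4*pi*K) = 0.28 * 5084536 / (4 * pi * 7.34) = 15434.9
sqrt(15434.9) = 124.237
H = 124.237 - 25.4 = 98.84

98.84 m


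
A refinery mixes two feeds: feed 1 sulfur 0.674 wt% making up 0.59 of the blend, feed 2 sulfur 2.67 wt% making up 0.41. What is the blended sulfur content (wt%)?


Linear sulfur blending: S_blend = x1*S1 + x2*S2
Contribution 1: 0.59 * 0.674 = 0.39766 wt%
Contribution 2: 0.41 * 2.67 = 1.0947 wt%
S_blend = 0.39766 + 1.0947 = 1.49236

1.49236 wt%


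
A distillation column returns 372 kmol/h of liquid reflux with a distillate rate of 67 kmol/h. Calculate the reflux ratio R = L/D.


Reflux ratio definition: R = L / D (liquid returned / distillate withdrawn)
L = 372 kmol/h, D = 67 kmol/h
R = 372 / 67 = 5.552

5.552


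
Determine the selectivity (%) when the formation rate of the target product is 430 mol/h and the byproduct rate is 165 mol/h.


Selectivity = desired / (desired + undesired) * 100
Total products = 430 + 165 = 595 mol/h
S = 430 / 595 * 100
= 0.7227 * 100
= 72.27 %

72.27 %


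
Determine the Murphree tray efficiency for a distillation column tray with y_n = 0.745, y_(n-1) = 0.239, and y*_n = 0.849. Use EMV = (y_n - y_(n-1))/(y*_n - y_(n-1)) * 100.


Murphree vapor efficiency: EMV = (y_n - y_(n-1)) / (y*_n - y_(n-1)) * 100
EMV = (0.745 - 0.239) / (0.849 - 0.239) * 100 = 0.506 / 0.61 * 100 = 82.95

82.95 %


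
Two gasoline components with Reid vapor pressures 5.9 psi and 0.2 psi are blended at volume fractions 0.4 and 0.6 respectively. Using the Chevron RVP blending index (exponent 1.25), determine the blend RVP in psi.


Chevron index: RVP_blend = (sum xi*RVPi^1.25)^(1/1.25)
RVP^1.25 terms: 0.4 * 5.9^1.25 + 0.6 * 0.2^1.25 = 3.75836
RVP_blend = 3.75836^(1/1.25) = 2.884

2.884 psi


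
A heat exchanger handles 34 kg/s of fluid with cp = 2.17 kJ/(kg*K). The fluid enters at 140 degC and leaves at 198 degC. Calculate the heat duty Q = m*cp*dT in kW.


Q = m_dot * cp * delta_T
delta_T = 198 - 140 = 58 K
Q = 34 * 2.17 * 58
= 73.78 * 58
= 4279.24 kW

4279.24 kW


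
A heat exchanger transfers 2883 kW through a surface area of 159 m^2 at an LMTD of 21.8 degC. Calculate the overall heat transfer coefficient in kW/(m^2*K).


From Q = U*A*LMTD, U = Q / (A * LMTD)
U = 2883 / (159 * 21.8) = 2883 / 3466.2 = 0.8317

0.8317 kW/(m^2*K)


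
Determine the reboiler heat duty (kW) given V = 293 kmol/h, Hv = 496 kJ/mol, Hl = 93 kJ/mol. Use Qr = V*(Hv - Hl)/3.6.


Qr = 293 * (496 - 93) / 3.6 = 293 * 403 / 3.6 = 32800

32800 kW


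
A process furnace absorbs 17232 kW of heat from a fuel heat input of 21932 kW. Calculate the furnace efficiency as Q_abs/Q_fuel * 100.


Furnace efficiency = Q_absorbed / Q_fuel * 100
= 17232 / 21932 * 100 = 78.57

78.57 %


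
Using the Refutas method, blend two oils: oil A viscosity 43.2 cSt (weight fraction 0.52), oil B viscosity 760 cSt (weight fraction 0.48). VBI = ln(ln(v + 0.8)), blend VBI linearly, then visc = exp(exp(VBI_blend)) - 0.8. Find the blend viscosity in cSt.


Refutas method: VBN_i = 14.534*ln(ln(visc_i + 0.8)) + 10.975, blended linearly by mass fraction; since VBN is linear in VBI_i = ln(ln(visc_i + 0.8)) and the fractions sum to 1, blend VBI directly: visc = exp(exp(VBI_blend)) - 0.8
VBI_1 = ln(ln(43.2 + 0.8)) = 1.33083
VBI_2 = ln(ln(760 + 0.8)) = 1.89226
VBI_blend = 0.52 * 1.33083 + 0.48 * 1.89226 = 1.60032
visc_blend = exp(exp(1.60032)) - 0.8 = 141.0

141.0 cSt


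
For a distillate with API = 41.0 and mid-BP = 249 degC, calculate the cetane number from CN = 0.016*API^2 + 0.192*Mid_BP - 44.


CN = 0.016 * 41.0^2 + 0.192 * 249 - 44
CN = 26.896 + 47.808 - 44 = 30.704

30.704


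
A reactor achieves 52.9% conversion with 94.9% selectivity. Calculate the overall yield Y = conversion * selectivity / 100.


Overall yield = conversion (%) * selectivity (%) / 100
Conversion = 52.9%, Selectivity = 94.9%
Y = 52.9 * 94.9 / 100
= 50.2021 %

50.2021 %


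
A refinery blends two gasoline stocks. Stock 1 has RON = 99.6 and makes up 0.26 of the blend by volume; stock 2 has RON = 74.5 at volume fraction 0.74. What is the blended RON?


Linear blending: RON_blend = sum(vi * RONi)
Contribution 1: 0.26 * 99.6 = 25.896
Contribution 2: 0.74 * 74.5 = 55.13
RON_blend = 25.896 + 55.13 = 81.026

81.026


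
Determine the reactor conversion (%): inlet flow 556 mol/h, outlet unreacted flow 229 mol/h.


X = (F_in - F_out) / F_in * 100
Moles reacted = 556 - 229 = 327
X = 327 / 556 * 100
= 0.5881 * 100
= 58.81 %

58.81 %


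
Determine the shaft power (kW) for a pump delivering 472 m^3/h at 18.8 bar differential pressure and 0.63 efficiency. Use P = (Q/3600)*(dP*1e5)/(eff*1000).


Q = 472 / 3600 = 0.131111 m^3/s
P = 0.131111 * (18.8 * 1e5) / 0.63 / 1000 = 391.3

391.3 kW


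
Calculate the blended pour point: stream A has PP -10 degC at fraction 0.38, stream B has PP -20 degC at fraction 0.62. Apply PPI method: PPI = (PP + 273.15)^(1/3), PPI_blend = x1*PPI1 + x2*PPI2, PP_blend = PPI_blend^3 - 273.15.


PPI_1 = (-10 + 273.15)^(1/3) = 6.408176
PPI_2 = (-20 + 273.15)^(1/3) = 6.325953
PPI_blend = 0.38 * 6.408176 + 0.62 * 6.325953 = 6.357198
PP_blend = 6.357198^3 - 273.15 = 256.9196 - 273.15 = -16.23

-16.23 degC


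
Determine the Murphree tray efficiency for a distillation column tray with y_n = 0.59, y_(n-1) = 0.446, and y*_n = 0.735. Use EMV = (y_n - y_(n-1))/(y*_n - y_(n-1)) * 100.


Murphree vapor efficiency: EMV = (y_n - y_(n-1)) / (y*_n - y_(n-1)) * 100
EMV = (0.59 - 0.446) / (0.735 - 0.446) * 100 = 0.144 / 0.289 * 100 = 49.83

49.83 %


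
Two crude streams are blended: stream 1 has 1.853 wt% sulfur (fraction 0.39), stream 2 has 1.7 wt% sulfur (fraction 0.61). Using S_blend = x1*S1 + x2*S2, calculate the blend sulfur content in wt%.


Linear sulfur blending: S_blend = x1*S1 + x2*S2
Contribution 1: 0.39 * 1.853 = 0.72267 wt%
Contribution 2: 0.61 * 1.7 = 1.037 wt%
S_blend = 0.72267 + 1.037 = 1.75967

1.75967 wt%


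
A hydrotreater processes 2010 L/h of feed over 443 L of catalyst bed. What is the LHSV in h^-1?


LHSV = volumetric feed rate / catalyst volume
= 2010 L/h / 443 L
= 4.537 h^-1

4.537 h^-1


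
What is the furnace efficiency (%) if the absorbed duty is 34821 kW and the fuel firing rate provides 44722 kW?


Furnace efficiency = Q_absorbed / Q_fuel * 100
= 34821 / 44722 * 100 = 77.86

77.86 %


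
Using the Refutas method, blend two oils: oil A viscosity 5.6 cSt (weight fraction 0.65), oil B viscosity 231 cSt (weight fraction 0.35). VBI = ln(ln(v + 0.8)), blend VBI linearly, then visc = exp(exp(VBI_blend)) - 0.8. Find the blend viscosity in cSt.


Refutas method: VBN_i = 14.534*ln(ln(visc_i + 0.8)) + 10.975, blended linearly by mass fraction; since VBN is linear in VBI_i = ln(ln(visc_i + 0.8)) and the fractions sum to 1, blend VBI directly: visc = exp(exp(VBI_blend)) - 0.8
VBI_1 = ln(ln(5.6 + 0.8)) = 0.618584
VBI_2 = ln(ln(231 + 0.8)) = 1.69486
VBI_blend = 0.65 * 0.618584 + 0.35 * 1.69486 = 0.995281
visc_blend = exp(exp(0.995281)) - 0.8 = 14.16

14.16 cSt


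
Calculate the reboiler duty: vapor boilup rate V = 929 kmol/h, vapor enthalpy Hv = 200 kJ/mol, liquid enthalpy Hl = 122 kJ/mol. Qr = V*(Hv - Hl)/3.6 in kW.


Qr = 929 * (200 - 122) / 3.6 = 929 * 78 / 3.6 = 20130

20130 kW


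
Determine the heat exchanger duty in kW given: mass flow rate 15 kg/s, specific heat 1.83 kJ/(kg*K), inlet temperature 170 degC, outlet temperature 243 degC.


Q = m_dot * cp * delta_T
delta_T = 243 - 170 = 73 K
Q = 15 * 1.83 * 73
= 27.45 * 73
= 2003.85 kW

2003.85 kW


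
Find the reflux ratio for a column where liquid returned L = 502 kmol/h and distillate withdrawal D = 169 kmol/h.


Reflux ratio definition: R = L / D (liquid returned / distillate withdrawn)
L = 502 kmol/h, D = 169 kmol/h
R = 502 / 169 = 2.970

2.970


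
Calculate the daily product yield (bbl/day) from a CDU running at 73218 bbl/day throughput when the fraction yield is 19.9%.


Crude throughput = 73218 bbl/day
Fraction yield = 19.9%
yield = throughput * fraction / 100
yield = 73218 * 19.9 / 100 = 14570.382

14570.382 bbl/day


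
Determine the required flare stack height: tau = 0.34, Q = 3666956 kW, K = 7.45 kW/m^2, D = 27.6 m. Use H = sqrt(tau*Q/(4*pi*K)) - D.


tau*Q/(4*pi*K) = 0.34 * 3666956 / (4 * pi * 7.45) = 13317.4
sqrt(13317.4) = 115.401
H = 115.401 - 27.6 = 87.80

87.80 m


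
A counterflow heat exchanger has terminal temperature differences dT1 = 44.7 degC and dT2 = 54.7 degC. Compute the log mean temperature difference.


LMTD = (dT1 - dT2) / ln(dT1/dT2)
= (44.7 - 54.7) / ln(44.7 / 54.7) = -10 / -0.20189 = 49.53

49.53 degC


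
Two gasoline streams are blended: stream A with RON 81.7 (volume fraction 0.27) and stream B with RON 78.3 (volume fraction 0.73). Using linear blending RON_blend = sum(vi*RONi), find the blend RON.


Linear blending: RON_blend = sum(vi * RONi)
Contribution 1: 0.27 * 81.7 = 22.059
Contribution 2: 0.73 * 78.3 = 57.159
RON_blend = 22.059 + 57.159 = 79.218

79.218


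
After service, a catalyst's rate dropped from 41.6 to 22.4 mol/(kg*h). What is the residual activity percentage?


Activity (%) = (rate_used / rate_fresh) * 100
rate_used = 22.4, rate_fresh = 41.6
= (22.4 / 41.6) * 100
= 0.5385 * 100 = 53.85

53.85 %


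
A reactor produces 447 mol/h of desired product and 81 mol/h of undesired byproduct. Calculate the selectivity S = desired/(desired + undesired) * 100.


Selectivity = desired / (desired + undesired) * 100
Total products = 447 + 81 = 528 mol/h
S = 447 / 528 * 100
= 0.8466 * 100
= 84.66 %

84.66 %


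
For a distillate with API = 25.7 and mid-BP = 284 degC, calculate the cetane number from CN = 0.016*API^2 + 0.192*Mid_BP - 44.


CN = 0.016 * 25.7^2 + 0.192 * 284 - 44
CN = 10.56784 + 54.528 - 44 = 21.09584

21.09584


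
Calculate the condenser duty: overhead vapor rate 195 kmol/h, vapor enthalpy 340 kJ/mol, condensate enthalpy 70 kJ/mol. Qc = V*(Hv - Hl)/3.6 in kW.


Qc = 195 * (340 - 70) / 3.6 = 195 * 270 / 3.6 = 14620

14620 kW


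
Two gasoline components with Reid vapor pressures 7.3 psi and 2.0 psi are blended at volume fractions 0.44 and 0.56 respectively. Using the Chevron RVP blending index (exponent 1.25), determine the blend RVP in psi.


Chevron index: RVP_blend = (sum xi*RVPi^1.25)^(1/1.25)
RVP^1.25 terms: 0.44 * 7.3^1.25 + 0.56 * 2.0^1.25 = 6.61158
RVP_blend = 6.61158^(1/1.25) = 4.532

4.532 psi


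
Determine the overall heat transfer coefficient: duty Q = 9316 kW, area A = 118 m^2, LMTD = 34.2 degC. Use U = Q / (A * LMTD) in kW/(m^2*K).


From Q = U*A*LMTD, U = Q / (A * LMTD)
U = 9316 / (118 * 34.2) = 9316 / 4035.6 = 2.308

2.308 kW/(m^2*K)


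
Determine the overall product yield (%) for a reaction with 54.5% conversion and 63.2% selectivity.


Overall yield = conversion (%) * selectivity (%) / 100
Conversion = 54.5%, Selectivity = 63.2%
Y = 54.5 * 63.2 / 100
= 34.444 %

34.444 %


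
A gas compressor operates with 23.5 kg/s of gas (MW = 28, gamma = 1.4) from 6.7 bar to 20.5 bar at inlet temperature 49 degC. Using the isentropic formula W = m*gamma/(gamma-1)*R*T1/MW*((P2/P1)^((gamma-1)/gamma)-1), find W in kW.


Isentropic work: W = m*(gamma/(gamma-1))*(R*T1/MW)*((P2/P1)^((gamma-1)/gamma) - 1)
T1 = 49 + 273.15 = 322.15 K
Pressure ratio = 20.5 / 6.7 = 3.0597
Exponent = (1.4 - 1)/1.4 = 0.285714
(P2/P1)^exp - 1 = 3.0597^0.285714 - 1 = 0.376465
W = 23.5 * 1.4 / 0.4 * 8.314 * 322.15 / 28 * 0.376465 = 2962

2962 kW


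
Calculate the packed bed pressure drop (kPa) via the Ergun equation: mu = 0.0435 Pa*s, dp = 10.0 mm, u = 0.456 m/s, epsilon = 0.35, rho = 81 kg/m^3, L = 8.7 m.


dp = 10.0 mm = 0.01 m
Viscous term = 150*0.0435*0.456*(1-0.35)^2 / (0.01^2*0.35^3) = 293203
Inertial term = 1.75*81*0.456^2*(1-0.35) / (0.01*0.35^3) = 44685
dP/L = 293203 + 44685 = 337888 Pa/m
dP = 337888 * 8.7 / 1000 = 2940 kPa

2940 kPa


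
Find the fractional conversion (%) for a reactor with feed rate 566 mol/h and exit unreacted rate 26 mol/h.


X = (F_in - F_out) / F_in * 100
Moles reacted = 566 - 26 = 540
X = 540 / 566 * 100
= 0.9541 * 100
= 95.41 %

95.41 %


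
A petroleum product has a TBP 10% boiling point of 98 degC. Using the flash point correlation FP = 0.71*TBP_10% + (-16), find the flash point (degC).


FP = 0.71 * 98 + (-16) = 53.58

53.58 degC


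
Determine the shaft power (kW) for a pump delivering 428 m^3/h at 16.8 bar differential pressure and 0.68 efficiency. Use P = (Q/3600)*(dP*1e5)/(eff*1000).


Q = 428 / 3600 = 0.118889 m^3/s
P = 0.118889 * (16.8 * 1e5) / 0.68 / 1000 = 293.7

293.7 kW


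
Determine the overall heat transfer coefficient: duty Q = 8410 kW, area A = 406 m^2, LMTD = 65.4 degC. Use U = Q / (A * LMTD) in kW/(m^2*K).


From Q = U*A*LMTD, U = Q / (A * LMTD)
U = 8410 / (406 * 65.4) = 8410 / 26552.4 = 0.3167

0.3167 kW/(m^2*K)


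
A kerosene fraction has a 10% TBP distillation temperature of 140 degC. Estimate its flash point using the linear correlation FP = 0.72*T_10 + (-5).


FP = 0.72 * 140 + (-5) = 95.8

95.8 degC


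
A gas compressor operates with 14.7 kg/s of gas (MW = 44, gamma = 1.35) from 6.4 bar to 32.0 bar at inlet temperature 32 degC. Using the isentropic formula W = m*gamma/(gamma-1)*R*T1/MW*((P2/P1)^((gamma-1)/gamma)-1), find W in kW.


Isentropic work: W = m*(gamma/(gamma-1))*(R*T1/MW)*((P2/P1)^((gamma-1)/gamma) - 1)
T1 = 32 + 273.15 = 305.15 K
Pressure ratio = 32.0 / 6.4 = 5
Exponent = (1.35 - 1)/1.35 = 0.259259
(P2/P1)^exp - 1 = 5^0.259259 - 1 = 0.517799
W = 14.7 * 1.35 / 0.35 * 8.314 * 305.15 / 44 * 0.517799 = 1693

1693 kW


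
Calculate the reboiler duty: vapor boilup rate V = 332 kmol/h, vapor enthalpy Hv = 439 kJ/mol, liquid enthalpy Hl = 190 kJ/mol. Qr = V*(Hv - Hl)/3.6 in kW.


Qr = 332 * (439 - 190) / 3.6 = 332 * 249 / 3.6 = 22960

22960 kW


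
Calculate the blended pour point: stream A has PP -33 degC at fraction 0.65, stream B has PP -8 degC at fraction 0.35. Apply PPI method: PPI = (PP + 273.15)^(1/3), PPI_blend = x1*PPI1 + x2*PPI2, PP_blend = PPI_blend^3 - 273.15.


PPI_1 = (-33 + 273.15)^(1/3) = 6.215759
PPI_2 = (-8 + 273.15)^(1/3) = 6.42437
PPI_blend = 0.65 * 6.215759 + 0.35 * 6.42437 = 6.288773
PP_blend = 6.288773^3 - 273.15 = 248.7126 - 273.15 = -24.44

-24.44 degC


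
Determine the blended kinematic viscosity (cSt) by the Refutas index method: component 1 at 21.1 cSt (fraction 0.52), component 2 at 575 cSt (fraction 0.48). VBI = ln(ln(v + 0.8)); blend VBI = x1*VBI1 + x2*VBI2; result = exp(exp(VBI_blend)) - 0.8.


Refutas method: VBN_i = 14.534*ln(ln(visc_i + 0.8)) + 10.975, blended linearly by mass fraction; since VBN is linear in VBI_i = ln(ln(visc_i + 0.8)) and the fractions sum to 1, blend VBI directly: visc = exp(exp(VBI_blend)) - 0.8
VBI_1 = ln(ln(21.1 + 0.8)) = 1.12703
VBI_2 = ln(ln(575 + 0.8)) = 1.84936
VBI_blend = 0.52 * 1.12703 + 0.48 * 1.84936 = 1.47375
visc_blend = exp(exp(1.47375)) - 0.8 = 77.89

77.89 cSt


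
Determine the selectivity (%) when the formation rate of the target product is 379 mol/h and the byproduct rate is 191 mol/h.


Selectivity = desired / (desired + undesired) * 100
Total products = 379 + 191 = 570 mol/h
S = 379 / 570 * 100
= 0.6649 * 100
= 66.49 %

66.49 %


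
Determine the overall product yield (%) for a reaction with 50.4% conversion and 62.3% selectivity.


Overall yield = conversion (%) * selectivity (%) / 100
Conversion = 50.4%, Selectivity = 62.3%
Y = 50.4 * 62.3 / 100
= 31.3992 %

31.3992 %


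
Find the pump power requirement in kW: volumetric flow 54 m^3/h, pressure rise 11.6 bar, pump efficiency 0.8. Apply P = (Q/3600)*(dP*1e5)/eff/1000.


Q = 54 / 3600 = 0.015 m^3/s
P = 0.015 * (11.6 * 1e5) / 0.8 / 1000 = 21.75

21.75 kW


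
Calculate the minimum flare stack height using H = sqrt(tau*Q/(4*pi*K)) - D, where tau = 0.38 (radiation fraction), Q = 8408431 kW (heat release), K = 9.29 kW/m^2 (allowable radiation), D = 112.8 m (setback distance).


tau*Q/(4*pi*K) = 0.38 * 8408431 / (4 * pi * 9.29) = 27369.9
sqrt(27369.9) = 165.439
H = 165.439 - 112.8 = 52.64

52.64 m


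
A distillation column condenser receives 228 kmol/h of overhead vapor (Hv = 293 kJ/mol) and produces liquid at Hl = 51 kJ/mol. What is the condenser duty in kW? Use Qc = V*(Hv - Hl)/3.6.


Qc = 228 * (293 - 51) / 3.6 = 228 * 242 / 3.6 = 15330

15330 kW


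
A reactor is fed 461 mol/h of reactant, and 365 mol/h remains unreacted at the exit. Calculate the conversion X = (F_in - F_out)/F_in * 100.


X = (F_in - F_out) / F_in * 100
Moles reacted = 461 - 365 = 96
X = 96 / 461 * 100
= 0.2082 * 100
= 20.82 %

20.82 %


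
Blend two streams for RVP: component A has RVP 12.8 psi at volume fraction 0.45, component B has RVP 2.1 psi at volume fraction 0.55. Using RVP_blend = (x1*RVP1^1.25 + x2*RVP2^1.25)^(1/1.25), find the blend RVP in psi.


Chevron index: RVP_blend = (sum xi*RVPi^1.25)^(1/1.25)
RVP^1.25 terms: 0.45 * 12.8^1.25 + 0.55 * 2.1^1.25 = 12.2853
RVP_blend = 12.2853^(1/1.25) = 7.439

7.439 psi


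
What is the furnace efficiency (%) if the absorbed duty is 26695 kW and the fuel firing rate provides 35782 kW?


Furnace efficiency = Q_absorbed / Q_fuel * 100
= 26695 / 35782 * 100 = 74.60

74.60 %


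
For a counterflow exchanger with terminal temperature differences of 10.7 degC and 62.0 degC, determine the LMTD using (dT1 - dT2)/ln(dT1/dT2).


LMTD = (dT1 - dT2) / ln(dT1/dT2)
= (10.7 - 62.0) / ln(10.7 / 62.0) = -51.3 / -1.75689 = 29.20

29.20 degC


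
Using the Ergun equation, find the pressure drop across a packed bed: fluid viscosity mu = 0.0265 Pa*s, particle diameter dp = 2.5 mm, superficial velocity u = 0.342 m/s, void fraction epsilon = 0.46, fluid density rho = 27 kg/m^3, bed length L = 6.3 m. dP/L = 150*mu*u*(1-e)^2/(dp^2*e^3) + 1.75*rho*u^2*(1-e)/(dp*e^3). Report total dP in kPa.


dp = 2.5 mm = 0.0025 m
Viscous term = 150*0.0265*0.342*(1-0.46)^2 / (0.0025^2*0.46^3) = 651624
Inertial term = 1.75*27*0.342^2*(1-0.46) / (0.0025*0.46^3) = 12264.1
dP/L = 651624 + 12264.1 = 663888 Pa/m
dP = 663888 * 6.3 / 1000 = 4182 kPa

4182 kPa


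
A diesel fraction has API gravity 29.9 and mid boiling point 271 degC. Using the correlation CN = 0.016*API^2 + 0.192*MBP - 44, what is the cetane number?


CN = 0.016 * 29.9^2 + 0.192 * 271 - 44
CN = 14.30416 + 52.032 - 44 = 22.33616

22.33616


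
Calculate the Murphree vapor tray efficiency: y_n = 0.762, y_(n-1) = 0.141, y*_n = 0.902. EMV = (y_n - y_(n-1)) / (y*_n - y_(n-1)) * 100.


Murphree vapor efficiency: EMV = (y_n - y_(n-1)) / (y*_n - y_(n-1)) * 100
EMV = (0.762 - 0.141) / (0.902 - 0.141) * 100 = 0.621 / 0.761 * 100 = 81.60

81.60 %


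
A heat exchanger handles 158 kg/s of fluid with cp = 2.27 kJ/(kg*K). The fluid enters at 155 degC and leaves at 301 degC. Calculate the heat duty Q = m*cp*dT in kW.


Q = m_dot * cp * delta_T
delta_T = 301 - 155 = 146 K
Q = 158 * 2.27 * 146
= 358.66 * 146
= 52364.36 kW

52364.36 kW


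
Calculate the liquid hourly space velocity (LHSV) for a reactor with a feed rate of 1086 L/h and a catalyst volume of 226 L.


LHSV = volumetric feed rate / catalyst volume
= 1086 L/h / 226 L
= 4.805 h^-1

4.805 h^-1


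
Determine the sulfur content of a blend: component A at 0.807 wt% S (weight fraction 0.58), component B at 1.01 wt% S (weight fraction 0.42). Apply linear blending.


Linear sulfur blending: S_blend = x1*S1 + x2*S2
Contribution 1: 0.58 * 0.807 = 0.46806 wt%
Contribution 2: 0.42 * 1.01 = 0.4242 wt%
S_blend = 0.46806 + 0.4242 = 0.89226

0.89226 wt%


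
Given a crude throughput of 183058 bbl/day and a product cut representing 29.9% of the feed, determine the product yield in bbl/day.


Crude throughput = 183058 bbl/day
Fraction yield = 29.9%
yield = throughput * fraction / 100
yield = 183058 * 29.9 / 100 = 54734.342

54734.342 bbl/day


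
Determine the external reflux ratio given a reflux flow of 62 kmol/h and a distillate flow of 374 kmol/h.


Reflux ratio definition: R = L / D (liquid returned / distillate withdrawn)
L = 62 kmol/h, D = 374 kmol/h
R = 62 / 374 = 0.1658

0.1658


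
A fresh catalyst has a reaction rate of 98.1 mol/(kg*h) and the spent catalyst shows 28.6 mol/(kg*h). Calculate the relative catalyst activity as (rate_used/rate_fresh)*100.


Activity (%) = (rate_used / rate_fresh) * 100
rate_used = 28.6, rate_fresh = 98.1
= (28.6 / 98.1) * 100
= 0.2915 * 100 = 29.15

29.15 %


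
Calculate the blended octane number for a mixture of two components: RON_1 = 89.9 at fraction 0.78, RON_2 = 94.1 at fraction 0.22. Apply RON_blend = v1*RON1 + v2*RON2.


Linear blending: RON_blend = sum(vi * RONi)
Contribution 1: 0.78 * 89.9 = 70.122
Contribution 2: 0.22 * 94.1 = 20.702
RON_blend = 70.122 + 20.702 = 90.824

90.824


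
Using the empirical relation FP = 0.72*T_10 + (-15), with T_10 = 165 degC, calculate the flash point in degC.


FP = 0.72 * 165 + (-15) = 103.8

103.8 degC


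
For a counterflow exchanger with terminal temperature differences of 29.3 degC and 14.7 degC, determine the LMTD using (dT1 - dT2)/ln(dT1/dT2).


LMTD = (dT1 - dT2) / ln(dT1/dT2)
= (29.3 - 14.7) / ln(29.3 / 14.7) = 14.6 / 0.68974 = 21.17

21.17 degC


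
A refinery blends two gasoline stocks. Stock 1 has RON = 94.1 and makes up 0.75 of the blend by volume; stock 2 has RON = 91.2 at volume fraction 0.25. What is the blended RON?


Linear blending: RON_blend = sum(vi * RONi)
Contribution 1: 0.75 * 94.1 = 70.575
Contribution 2: 0.25 * 91.2 = 22.8
RON_blend = 70.575 + 22.8 = 93.375

93.375


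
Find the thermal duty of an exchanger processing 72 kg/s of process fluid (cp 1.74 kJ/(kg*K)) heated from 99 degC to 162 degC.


Q = m_dot * cp * delta_T
delta_T = 162 - 99 = 63 K
Q = 72 * 1.74 * 63
= 125.28 * 63
= 7892.64 kW

7892.64 kW


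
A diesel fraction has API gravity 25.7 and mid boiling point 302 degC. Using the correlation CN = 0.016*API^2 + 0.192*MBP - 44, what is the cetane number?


CN = 0.016 * 25.7^2 + 0.192 * 302 - 44
CN = 10.56784 + 57.984 - 44 = 24.55184

24.55184


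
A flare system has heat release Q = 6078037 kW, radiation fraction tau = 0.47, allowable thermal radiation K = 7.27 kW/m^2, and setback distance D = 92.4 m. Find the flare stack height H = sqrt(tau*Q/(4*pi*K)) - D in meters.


tau*Q/(4*pi*K) = 0.47 * 6078037 / (4 * pi * 7.27) = 31269.2
sqrt(31269.2) = 176.831
H = 176.831 - 92.4 = 84.43

84.43 m


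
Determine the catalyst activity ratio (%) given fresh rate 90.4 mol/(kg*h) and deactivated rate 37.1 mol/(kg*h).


Activity (%) = (rate_used / rate_fresh) * 100
rate_used = 37.1, rate_fresh = 90.4
= (37.1 / 90.4) * 100
= 0.4104 * 100 = 41.04

41.04 %


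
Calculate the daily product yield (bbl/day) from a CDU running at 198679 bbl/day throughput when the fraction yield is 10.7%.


Crude throughput = 198679 bbl/day
Fraction yield = 10.7%
yield = throughput * fraction / 100
yield = 198679 * 10.7 / 100 = 21258.653

21258.653 bbl/day


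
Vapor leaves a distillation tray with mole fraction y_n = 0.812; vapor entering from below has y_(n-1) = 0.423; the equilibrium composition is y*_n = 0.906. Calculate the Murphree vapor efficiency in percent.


Murphree vapor efficiency: EMV = (y_n - y_(n-1)) / (y*_n - y_(n-1)) * 100
EMV = (0.812 - 0.423) / (0.906 - 0.423) * 100 = 0.389 / 0.483 * 100 = 80.54

80.54 %


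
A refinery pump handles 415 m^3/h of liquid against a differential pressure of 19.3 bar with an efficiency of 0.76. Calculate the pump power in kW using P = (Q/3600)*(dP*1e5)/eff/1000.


Q = 415 / 3600 = 0.115278 m^3/s
P = 0.115278 * (19.3 * 1e5) / 0.76 / 1000 = 292.7

292.7 kW


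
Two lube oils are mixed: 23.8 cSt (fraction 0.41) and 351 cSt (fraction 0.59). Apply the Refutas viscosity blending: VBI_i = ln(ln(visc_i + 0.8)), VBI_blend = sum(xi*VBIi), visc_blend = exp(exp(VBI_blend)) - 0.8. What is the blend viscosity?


Refutas method: VBN_i = 14.534*ln(ln(visc_i + 0.8)) + 10.975, blended linearly by mass fraction; since VBN is linear in VBI_i = ln(ln(visc_i + 0.8)) and the fractions sum to 1, blend VBI directly: visc = exp(exp(VBI_blend)) - 0.8
VBI_1 = ln(ln(23.8 + 0.8)) = 1.16401
VBI_2 = ln(ln(351 + 0.8)) = 1.76867
VBI_blend = 0.41 * 1.16401 + 0.59 * 1.76867 = 1.52076
visc_blend = exp(exp(1.52076)) - 0.8 = 96.30

96.30 cSt


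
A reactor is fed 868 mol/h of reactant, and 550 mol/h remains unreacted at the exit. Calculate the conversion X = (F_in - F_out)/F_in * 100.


X = (F_in - F_out) / F_in * 100
Moles reacted = 868 - 550 = 318
X = 318 / 868 * 100
= 0.3664 * 100
= 36.64 %

36.64 %


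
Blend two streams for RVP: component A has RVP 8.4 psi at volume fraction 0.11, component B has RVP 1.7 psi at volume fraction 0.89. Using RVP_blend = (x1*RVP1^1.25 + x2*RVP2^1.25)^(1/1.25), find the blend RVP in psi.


Chevron index: RVP_blend = (sum xi*RVPi^1.25)^(1/1.25)
RVP^1.25 terms: 0.11 * 8.4^1.25 + 0.89 * 1.7^1.25 = 3.30068
RVP_blend = 3.30068^(1/1.25) = 2.599

2.599 psi


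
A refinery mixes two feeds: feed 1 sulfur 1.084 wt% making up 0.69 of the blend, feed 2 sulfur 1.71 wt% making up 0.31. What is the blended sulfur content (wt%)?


Linear sulfur blending: S_blend = x1*S1 + x2*S2
Contribution 1: 0.69 * 1.084 = 0.74796 wt%
Contribution 2: 0.31 * 1.71 = 0.5301 wt%
S_blend = 0.74796 + 0.5301 = 1.27806

1.27806 wt%


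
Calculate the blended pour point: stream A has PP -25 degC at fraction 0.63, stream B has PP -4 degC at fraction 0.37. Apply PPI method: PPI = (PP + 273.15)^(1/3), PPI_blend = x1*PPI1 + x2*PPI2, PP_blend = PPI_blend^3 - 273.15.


PPI_1 = (-25 + 273.15)^(1/3) = 6.284028
PPI_2 = (-4 + 273.15)^(1/3) = 6.456514
PPI_blend = 0.63 * 6.284028 + 0.37 * 6.456514 = 6.347848
PP_blend = 6.347848^3 - 273.15 = 255.7876 - 273.15 = -17.36

-17.36 degC


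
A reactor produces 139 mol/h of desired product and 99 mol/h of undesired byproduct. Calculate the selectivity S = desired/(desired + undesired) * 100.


Selectivity = desired / (desired + undesired) * 100
Total products = 139 + 99 = 238 mol/h
S = 139 / 238 * 100
= 0.5840 * 100
= 58.40 %

58.40 %


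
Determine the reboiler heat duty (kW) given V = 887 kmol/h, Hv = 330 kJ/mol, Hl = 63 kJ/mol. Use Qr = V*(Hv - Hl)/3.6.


Qr = 887 * (330 - 63) / 3.6 = 887 * 267 / 3.6 = 65790

65790 kW


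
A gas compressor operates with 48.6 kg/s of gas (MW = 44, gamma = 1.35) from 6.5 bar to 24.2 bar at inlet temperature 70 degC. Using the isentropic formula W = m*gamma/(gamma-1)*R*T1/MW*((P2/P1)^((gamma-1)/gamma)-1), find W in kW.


Isentropic work: W = m*(gamma/(gamma-1))*(R*T1/MW)*((P2/P1)^((gamma-1)/gamma) - 1)
T1 = 70 + 273.15 = 343.15 K
Pressure ratio = 24.2 / 6.5 = 3.72308
Exponent = (1.35 - 1)/1.35 = 0.259259
(P2/P1)^exp - 1 = 3.72308^0.259259 - 1 = 0.406085
W = 48.6 * 1.35 / 0.35 * 8.314 * 343.15 / 44 * 0.406085 = 4936

4936 kW


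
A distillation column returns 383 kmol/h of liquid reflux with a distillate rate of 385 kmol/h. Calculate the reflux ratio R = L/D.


Reflux ratio definition: R = L / D (liquid returned / distillate withdrawn)
L = 383 kmol/h, D = 385 kmol/h
R = 383 / 385 = 0.9948

0.9948


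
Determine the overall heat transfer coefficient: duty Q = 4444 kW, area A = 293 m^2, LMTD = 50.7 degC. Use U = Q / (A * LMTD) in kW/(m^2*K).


From Q = U*A*LMTD, U = Q / (A * LMTD)
U = 4444 / (293 * 50.7) = 4444 / 14855.1 = 0.2992

0.2992 kW/(m^2*K)


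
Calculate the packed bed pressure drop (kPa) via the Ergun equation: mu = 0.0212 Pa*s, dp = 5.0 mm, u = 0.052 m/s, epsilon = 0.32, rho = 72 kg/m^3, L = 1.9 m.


dp = 5.0 mm = 0.005 m
Viscous term = 150*0.0212*0.052*(1-0.32)^2 / (0.005^2*0.32^3) = 93338
Inertial term = 1.75*72*0.052^2*(1-0.32) / (0.005*0.32^3) = 1414.05
dP/L = 93338 + 1414.05 = 94752.1 Pa/m
dP = 94752.1 * 1.9 / 1000 = 180.0 kPa

180.0 kPa


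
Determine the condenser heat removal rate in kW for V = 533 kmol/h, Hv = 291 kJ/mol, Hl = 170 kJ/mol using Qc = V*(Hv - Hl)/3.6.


Qc = 533 * (291 - 170) / 3.6 = 533 * 121 / 3.6 = 17910

17910 kW


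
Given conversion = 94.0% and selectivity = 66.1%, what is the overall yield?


Overall yield = conversion (%) * selectivity (%) / 100
Conversion = 94.0%, Selectivity = 66.1%
Y = 94.0 * 66.1 / 100
= 62.134 %

62.134 %


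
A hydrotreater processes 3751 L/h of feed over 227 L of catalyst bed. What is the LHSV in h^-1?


LHSV = volumetric feed rate / catalyst volume
= 3751 L/h / 227 L
= 16.52 h^-1

16.52 h^-1


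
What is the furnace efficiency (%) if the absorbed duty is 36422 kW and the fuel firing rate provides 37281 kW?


Furnace efficiency = Q_absorbed / Q_fuel * 100
= 36422 / 37281 * 100 = 97.70

97.70 %


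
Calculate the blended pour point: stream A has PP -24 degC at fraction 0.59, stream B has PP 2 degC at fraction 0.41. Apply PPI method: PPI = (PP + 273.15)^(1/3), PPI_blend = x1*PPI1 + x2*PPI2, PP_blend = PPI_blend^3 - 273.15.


PPI_1 = (-24 + 273.15)^(1/3) = 6.292458
PPI_2 = (2 + 273.15)^(1/3) = 6.504139
PPI_blend = 0.59 * 6.292458 + 0.41 * 6.504139 = 6.379247
PP_blend = 6.379247^3 - 273.15 = 259.6021 - 273.15 = -13.55

-13.55 degC


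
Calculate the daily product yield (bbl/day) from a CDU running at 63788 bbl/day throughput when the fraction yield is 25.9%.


Crude throughput = 63788 bbl/day
Fraction yield = 25.9%
yield = throughput * fraction / 100
yield = 63788 * 25.9 / 100 = 16521.092

16521.092 bbl/day


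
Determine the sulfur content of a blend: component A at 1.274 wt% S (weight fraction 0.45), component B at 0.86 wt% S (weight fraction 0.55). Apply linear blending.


Linear sulfur blending: S_blend = x1*S1 + x2*S2
Contribution 1: 0.45 * 1.274 = 0.5733 wt%
Contribution 2: 0.55 * 0.86 = 0.473 wt%
S_blend = 0.5733 + 0.473 = 1.0463

1.0463 wt%


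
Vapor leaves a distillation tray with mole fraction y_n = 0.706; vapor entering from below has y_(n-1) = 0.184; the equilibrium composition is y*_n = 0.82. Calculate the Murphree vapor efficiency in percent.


Murphree vapor efficiency: EMV = (y_n - y_(n-1)) / (y*_n - y_(n-1)) * 100
EMV = (0.706 - 0.184) / (0.82 - 0.184) * 100 = 0.522 / 0.636 * 100 = 82.08

82.08 %


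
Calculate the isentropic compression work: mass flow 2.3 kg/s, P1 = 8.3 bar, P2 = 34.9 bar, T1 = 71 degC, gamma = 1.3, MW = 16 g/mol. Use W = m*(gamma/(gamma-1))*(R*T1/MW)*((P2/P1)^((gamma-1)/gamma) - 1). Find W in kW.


Isentropic work: W = m*(gamma/(gamma-1))*(R*T1/MW)*((P2/P1)^((gamma-1)/gamma) - 1)
T1 = 71 + 273.15 = 344.15 K
Pressure ratio = 34.9 / 8.3 = 4.20482
Exponent = (1.3 - 1)/1.3 = 0.230769
(P2/P1)^exp - 1 = 4.20482^0.230769 - 1 = 0.392969
W = 2.3 * 1.3 / 0.3 * 8.314 * 344.15 / 16 * 0.392969 = 700.4

700.4 kW


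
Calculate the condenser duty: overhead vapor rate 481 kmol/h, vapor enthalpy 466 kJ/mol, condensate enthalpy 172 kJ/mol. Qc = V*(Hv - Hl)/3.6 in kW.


Qc = 481 * (466 - 172) / 3.6 = 481 * 294 / 3.6 = 39280

39280 kW


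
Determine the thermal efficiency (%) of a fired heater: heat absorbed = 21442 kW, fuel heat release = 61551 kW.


Furnace efficiency = Q_absorbed / Q_fuel * 100
= 21442 / 61551 * 100 = 34.84

34.84 %


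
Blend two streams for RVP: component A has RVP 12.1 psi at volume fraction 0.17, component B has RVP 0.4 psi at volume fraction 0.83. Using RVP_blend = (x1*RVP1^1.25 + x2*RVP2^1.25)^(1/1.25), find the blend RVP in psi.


Chevron index: RVP_blend = (sum xi*RVPi^1.25)^(1/1.25)
RVP^1.25 terms: 0.17 * 12.1^1.25 + 0.83 * 0.4^1.25 = 4.10049
RVP_blend = 4.10049^(1/1.25) = 3.092

3.092 psi


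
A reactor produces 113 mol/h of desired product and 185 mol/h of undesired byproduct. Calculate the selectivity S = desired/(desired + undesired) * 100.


Selectivity = desired / (desired + undesired) * 100
Total products = 113 + 185 = 298 mol/h
S = 113 / 298 * 100
= 0.3792 * 100
= 37.92 %

37.92 %


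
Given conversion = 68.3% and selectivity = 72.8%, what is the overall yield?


Overall yield = conversion (%) * selectivity (%) / 100
Conversion = 68.3%, Selectivity = 72.8%
Y = 68.3 * 72.8 / 100
= 49.7224 %

49.7224 %


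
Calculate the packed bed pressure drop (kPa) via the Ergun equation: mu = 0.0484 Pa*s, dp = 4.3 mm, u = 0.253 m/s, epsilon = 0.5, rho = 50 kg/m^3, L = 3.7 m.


dp = 4.3 mm = 0.0043 m
Viscous term = 150*0.0484*0.253*(1-0.5)^2 / (0.0043^2*0.5^3) = 198678
Inertial term = 1.75*50*0.253^2*(1-0.5) / (0.0043*0.5^3) = 5210.03
dP/L = 198678 + 5210.03 = 203888 Pa/m
dP = 203888 * 3.7 / 1000 = 754.4 kPa

754.4 kPa


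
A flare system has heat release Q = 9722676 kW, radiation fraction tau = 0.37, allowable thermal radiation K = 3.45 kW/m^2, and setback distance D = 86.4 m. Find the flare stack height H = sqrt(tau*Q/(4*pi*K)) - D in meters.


tau*Q/(4*pi*K) = 0.37 * 9722676 / (4 * pi * 3.45) = 82977.2
sqrt(82977.2) = 288.058
H = 288.058 - 86.4 = 201.7

201.7 m


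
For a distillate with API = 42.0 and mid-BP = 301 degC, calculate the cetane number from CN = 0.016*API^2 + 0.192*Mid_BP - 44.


CN = 0.016 * 42.0^2 + 0.192 * 301 - 44
CN = 28.224 + 57.792 - 44 = 42.016

42.016


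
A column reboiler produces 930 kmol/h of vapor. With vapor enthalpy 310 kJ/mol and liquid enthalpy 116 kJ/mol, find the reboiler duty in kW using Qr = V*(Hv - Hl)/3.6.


Qr = 930 * (310 - 116) / 3.6 = 930 * 194 / 3.6 = 50120

50120 kW


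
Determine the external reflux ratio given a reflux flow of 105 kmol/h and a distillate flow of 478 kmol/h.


Reflux ratio definition: R = L / D (liquid returned / distillate withdrawn)
L = 105 kmol/h, D = 478 kmol/h
R = 105 / 478 = 0.2197

0.2197


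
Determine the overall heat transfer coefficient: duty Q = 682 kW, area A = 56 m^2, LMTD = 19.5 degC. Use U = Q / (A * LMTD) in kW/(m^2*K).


From Q = U*A*LMTD, U = Q / (A * LMTD)
U = 682 / (56 * 19.5) = 682 / 1092 = 0.6245

0.6245 kW/(m^2*K)


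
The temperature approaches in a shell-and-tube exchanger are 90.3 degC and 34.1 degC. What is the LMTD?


LMTD = (dT1 - dT2) / ln(dT1/dT2)
= (90.3 - 34.1) / ln(90.3 / 34.1) = 56.2 / 0.97384 = 57.71

57.71 degC


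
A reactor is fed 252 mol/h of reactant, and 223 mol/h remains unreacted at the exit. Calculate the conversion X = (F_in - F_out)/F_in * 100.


X = (F_in - F_out) / F_in * 100
Moles reacted = 252 - 223 = 29
X = 29 / 252 * 100
= 0.1151 * 100
= 11.51 %

11.51 %


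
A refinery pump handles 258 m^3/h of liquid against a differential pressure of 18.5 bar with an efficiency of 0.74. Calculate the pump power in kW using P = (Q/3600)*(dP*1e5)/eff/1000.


Q = 258 / 3600 = 0.0716667 m^3/s
P = 0.0716667 * (18.5 * 1e5) / 0.74 / 1000 = 179.2

179.2 kW


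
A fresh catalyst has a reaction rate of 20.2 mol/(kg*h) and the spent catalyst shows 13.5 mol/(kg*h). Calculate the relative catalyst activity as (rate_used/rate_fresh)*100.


Activity (%) = (rate_used / rate_fresh) * 100
rate_used = 13.5, rate_fresh = 20.2
= (13.5 / 20.2) * 100
= 0.6683 * 100 = 66.83

66.83 %


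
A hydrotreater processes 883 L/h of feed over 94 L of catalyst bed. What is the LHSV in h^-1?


LHSV = volumetric feed rate / catalyst volume
= 883 L/h / 94 L
= 9.394 h^-1

9.394 h^-1


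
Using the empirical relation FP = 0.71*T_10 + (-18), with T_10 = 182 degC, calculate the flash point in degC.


FP = 0.71 * 182 + (-18) = 111.22

111.22 degC


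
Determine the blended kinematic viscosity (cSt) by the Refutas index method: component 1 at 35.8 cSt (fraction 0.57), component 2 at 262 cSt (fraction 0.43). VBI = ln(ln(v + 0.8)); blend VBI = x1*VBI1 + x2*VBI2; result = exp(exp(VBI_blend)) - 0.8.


Refutas method: VBN_i = 14.534*ln(ln(visc_i + 0.8)) + 10.975, blended linearly by mass fraction; since VBN is linear in VBI_i = ln(ln(visc_i + 0.8)) and the fractions sum to 1, blend VBI directly: visc = exp(exp(VBI_blend)) - 0.8
VBI_1 = ln(ln(35.8 + 0.8)) = 1.28095
VBI_2 = ln(ln(262 + 0.8)) = 1.71765
VBI_blend = 0.57 * 1.28095 + 0.43 * 1.71765 = 1.46873
visc_blend = exp(exp(1.46873)) - 0.8 = 76.19

76.19 cSt


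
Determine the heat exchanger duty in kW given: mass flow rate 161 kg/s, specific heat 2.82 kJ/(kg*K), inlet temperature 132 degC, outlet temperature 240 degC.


Q = m_dot * cp * delta_T
delta_T = 240 - 132 = 108 K
Q = 161 * 2.82 * 108
= 454.02 * 108
= 49034.16 kW

49034.16 kW


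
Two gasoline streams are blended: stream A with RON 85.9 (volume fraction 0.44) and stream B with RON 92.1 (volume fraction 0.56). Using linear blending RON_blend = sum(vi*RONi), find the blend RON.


Linear blending: RON_blend = sum(vi * RONi)
Contribution 1: 0.44 * 85.9 = 37.796
Contribution 2: 0.56 * 92.1 = 51.576
RON_blend = 37.796 + 51.576 = 89.372

89.372


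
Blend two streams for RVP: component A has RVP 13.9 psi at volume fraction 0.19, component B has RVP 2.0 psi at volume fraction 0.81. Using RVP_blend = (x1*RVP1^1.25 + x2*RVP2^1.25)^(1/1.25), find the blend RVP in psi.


Chevron index: RVP_blend = (sum xi*RVPi^1.25)^(1/1.25)
RVP^1.25 terms: 0.19 * 13.9^1.25 + 0.81 * 2.0^1.25 = 7.02595
RVP_blend = 7.02595^(1/1.25) = 4.757

4.757 psi


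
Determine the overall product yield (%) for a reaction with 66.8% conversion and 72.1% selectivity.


Overall yield = conversion (%) * selectivity (%) / 100
Conversion = 66.8%, Selectivity = 72.1%
Y = 66.8 * 72.1 / 100
= 48.1628 %

48.1628 %
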